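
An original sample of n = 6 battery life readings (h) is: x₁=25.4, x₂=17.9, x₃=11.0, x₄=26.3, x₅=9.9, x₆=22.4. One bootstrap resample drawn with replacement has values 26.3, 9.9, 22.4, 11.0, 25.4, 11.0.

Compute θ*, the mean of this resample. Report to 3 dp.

θ* = 17.667

Mean = (26.3 + 9.9 + 22.4 + 11.0 + 25.4 + 11.0) / 6 = 106.00 / 6 = 17.667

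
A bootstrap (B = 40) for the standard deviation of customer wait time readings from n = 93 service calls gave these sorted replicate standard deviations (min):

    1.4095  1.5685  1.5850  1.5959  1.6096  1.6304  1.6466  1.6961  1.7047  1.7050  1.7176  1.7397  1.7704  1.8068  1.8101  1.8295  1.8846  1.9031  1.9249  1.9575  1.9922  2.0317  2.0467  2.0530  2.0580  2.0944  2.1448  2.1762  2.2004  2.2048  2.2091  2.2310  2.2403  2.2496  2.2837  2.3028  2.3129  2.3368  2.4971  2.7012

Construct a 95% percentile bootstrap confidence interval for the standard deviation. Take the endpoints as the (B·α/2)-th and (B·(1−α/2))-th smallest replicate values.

(1.4095, 2.4971)

α = 0.05; lower rank = 40 × 0.025 = 1; upper rank = 40 × 0.975 = 39.
The 1st smallest replicate is 1.4095; the 39th is 2.4971.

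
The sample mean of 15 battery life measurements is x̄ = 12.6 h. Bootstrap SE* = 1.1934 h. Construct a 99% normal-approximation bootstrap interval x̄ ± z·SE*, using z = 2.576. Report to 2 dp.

(9.53, 15.67)

Margin = 2.576 × 1.1934 = 3.074
Interval: 12.6 ± 3.074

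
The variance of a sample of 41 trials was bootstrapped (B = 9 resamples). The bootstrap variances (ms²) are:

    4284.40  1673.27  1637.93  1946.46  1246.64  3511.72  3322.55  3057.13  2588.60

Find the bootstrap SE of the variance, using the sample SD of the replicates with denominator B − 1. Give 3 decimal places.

Bootstrap SE is the standard deviation of the 9 replicate variances.
Mean of replicates: (4284.40 + 1673.27 + 1637.93 + 1946.46 + 1246.64 + 3511.72 + 3322.55 + 3057.13 + 2588.60) / 9 = 23268.7000 / 9 = 2585.4111
Sum of squared deviations: (+1698.9889)² + (−912.1411)² + (−947.4811)² + (−638.9511)² + (−1338.7711)² + (+926.3089)² + (+737.1389)² + (+471.7189)² + (+3.1889)² = 8440802.4957
Variance = 8440802.4957 / 8 = 1055100.3120
SE* = √1055100.3120

SE* = 1027.181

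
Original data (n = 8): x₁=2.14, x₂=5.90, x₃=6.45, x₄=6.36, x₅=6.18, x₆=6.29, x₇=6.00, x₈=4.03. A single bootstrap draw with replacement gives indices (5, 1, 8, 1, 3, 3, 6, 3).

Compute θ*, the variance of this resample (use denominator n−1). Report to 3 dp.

θ* = 3.809

Resample values: 6.18, 2.14, 4.03, 2.14, 6.45, 6.45, 6.29, 6.45.
Mean = 5.0163; sum of squared deviations = 26.6620
s² = 26.6620 / 7 = 3.8089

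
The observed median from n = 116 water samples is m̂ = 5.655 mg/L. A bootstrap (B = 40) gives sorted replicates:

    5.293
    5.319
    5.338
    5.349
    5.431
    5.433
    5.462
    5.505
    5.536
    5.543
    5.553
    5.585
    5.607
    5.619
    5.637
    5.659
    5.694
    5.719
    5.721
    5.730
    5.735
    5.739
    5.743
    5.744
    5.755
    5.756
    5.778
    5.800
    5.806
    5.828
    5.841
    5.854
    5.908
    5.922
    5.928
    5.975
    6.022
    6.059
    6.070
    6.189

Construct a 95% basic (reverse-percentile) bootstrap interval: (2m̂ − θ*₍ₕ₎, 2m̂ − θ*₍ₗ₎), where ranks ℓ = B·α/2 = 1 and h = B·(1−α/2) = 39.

Percentile endpoints at ranks 1 and 39: θ*₍1₎ = 5.293, θ*₍39₎ = 6.070.
Basic interval reflects these around m̂:
  lower = 2 × 5.655 − 6.070 = 5.240
  upper = 2 × 5.655 − 5.293 = 6.017

(5.240, 6.017)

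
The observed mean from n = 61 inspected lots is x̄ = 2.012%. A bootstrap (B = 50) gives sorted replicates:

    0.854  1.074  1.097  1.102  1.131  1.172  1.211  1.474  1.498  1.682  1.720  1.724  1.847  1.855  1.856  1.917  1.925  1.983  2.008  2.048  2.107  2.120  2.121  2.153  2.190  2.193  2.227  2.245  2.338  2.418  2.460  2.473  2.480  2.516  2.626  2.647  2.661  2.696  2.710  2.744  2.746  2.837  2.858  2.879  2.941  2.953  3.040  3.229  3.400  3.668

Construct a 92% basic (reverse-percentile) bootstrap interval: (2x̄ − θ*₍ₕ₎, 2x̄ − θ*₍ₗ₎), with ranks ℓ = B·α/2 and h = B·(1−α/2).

Percentile endpoints at ranks 2 and 48: θ*₍2₎ = 1.074, θ*₍48₎ = 3.229.
Basic interval reflects these around x̄:
  lower = 2 × 2.012 − 3.229 = 0.795
  upper = 2 × 2.012 − 1.074 = 2.950

(0.795, 2.950)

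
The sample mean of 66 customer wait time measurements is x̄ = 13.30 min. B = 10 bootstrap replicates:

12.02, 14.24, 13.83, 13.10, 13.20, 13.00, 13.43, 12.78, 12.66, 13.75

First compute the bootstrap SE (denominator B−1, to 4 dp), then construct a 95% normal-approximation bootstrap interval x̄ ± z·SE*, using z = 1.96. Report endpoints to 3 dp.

(12.036, 14.564)

Mean of replicates = 13.2010; sum of squared deviations = 3.7443; SE* = √(3.7443/9) = 0.6450
Margin = 1.96 × 0.6450 = 1.2642
Interval: 13.30 ± 1.2642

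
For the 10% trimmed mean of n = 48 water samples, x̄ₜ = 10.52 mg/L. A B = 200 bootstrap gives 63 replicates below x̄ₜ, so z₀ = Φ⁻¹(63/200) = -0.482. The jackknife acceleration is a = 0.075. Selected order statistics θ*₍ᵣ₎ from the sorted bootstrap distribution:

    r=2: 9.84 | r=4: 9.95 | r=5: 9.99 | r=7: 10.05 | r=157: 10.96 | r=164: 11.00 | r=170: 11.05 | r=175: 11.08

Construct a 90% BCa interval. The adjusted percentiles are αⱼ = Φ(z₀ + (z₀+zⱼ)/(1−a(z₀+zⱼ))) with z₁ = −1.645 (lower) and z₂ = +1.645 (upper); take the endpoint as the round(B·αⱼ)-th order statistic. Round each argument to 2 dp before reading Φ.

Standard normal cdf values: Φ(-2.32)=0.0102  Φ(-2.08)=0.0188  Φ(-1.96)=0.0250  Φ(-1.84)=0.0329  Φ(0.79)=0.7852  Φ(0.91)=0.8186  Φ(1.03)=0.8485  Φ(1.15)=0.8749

Lower: z₀ + z₁ = -0.482 + (-1.645) = -2.127; 1 − a(z₀+z₁) = 1 − (0.075)(-2.127) = 1.1595; argument = -0.482 + (-2.127)/1.1595 = -2.3164 → -2.32.
α₁ = Φ(-2.32) = 0.0102; rank = round(200 × 0.0102) = 2; θ*₍2₎ = 9.84.
Upper: z₀ + z₂ = 1.163; 1 − a(z₀+z₂) = 0.9128; argument = 0.7921 → 0.79; α₂ = 0.7852; rank = 157; θ*₍157₎ = 10.96.

(9.84, 10.96)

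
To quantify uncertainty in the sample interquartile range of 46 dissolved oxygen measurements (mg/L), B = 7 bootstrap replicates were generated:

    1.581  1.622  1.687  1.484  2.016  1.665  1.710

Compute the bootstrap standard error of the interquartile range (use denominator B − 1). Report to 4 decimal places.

Bootstrap SE is the standard deviation of the 7 replicate interquartile ranges.
Mean of replicates: (1.581 + 1.622 + 1.687 + 1.484 + 2.016 + 1.665 + 1.710) / 7 = 11.76500 / 7 = 1.68071
Sum of squared deviations: (−0.09971)² + (−0.05871)² + (+0.00629)² + (−0.19671)² + (+0.33529)² + (−0.01571)² + (+0.02929)² = 0.16565
Variance = 0.16565 / 6 = 0.02761
SE* = √0.02761

SE* = 0.1662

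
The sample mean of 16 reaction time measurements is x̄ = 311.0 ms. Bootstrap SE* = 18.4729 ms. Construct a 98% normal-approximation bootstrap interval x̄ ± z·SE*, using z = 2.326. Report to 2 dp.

Margin = 2.326 × 18.4729 = 42.968
Interval: 311.0 ± 42.968

(268.03, 353.97)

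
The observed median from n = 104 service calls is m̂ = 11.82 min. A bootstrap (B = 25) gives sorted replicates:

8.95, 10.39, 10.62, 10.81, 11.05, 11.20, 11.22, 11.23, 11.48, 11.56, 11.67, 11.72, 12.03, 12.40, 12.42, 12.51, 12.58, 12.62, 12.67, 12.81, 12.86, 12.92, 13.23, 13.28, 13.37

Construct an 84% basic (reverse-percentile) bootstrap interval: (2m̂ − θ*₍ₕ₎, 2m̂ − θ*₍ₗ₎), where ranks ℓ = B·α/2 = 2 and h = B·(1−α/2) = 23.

(10.41, 13.25)

Percentile endpoints at ranks 2 and 23: θ*₍2₎ = 10.39, θ*₍23₎ = 13.23.
Basic interval reflects these around m̂:
  lower = 2 × 11.82 − 13.23 = 10.41
  upper = 2 × 11.82 − 10.39 = 13.25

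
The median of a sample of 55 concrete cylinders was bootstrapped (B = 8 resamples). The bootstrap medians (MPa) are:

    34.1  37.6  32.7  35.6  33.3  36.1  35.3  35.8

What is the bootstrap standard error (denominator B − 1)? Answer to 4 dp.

Bootstrap SE is the standard deviation of the 8 replicate medians.
Mean of replicates: (34.1 + 37.6 + 32.7 + 35.6 + 33.3 + 36.1 + 35.3 + 35.8) / 8 = 280.50000 / 8 = 35.06250
Sum of squared deviations: (−0.96250)² + (+2.53750)² + (−2.36250)² + (+0.53750)² + (−1.76250)² + (+1.03750)² + (+0.23750)² + (+0.73750)² = 18.01875
Variance = 18.01875 / 7 = 2.57411
SE* = √2.57411

SE* = 1.6044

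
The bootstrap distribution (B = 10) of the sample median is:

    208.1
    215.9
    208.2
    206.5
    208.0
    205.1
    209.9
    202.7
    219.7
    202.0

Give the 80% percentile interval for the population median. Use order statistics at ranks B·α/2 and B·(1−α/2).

(202.0, 215.9)

Sorted replicates: 202.0, 202.7, 205.1, 206.5, 208.0, 208.1, 208.2, 209.9, 215.9, 219.7
α = 0.20; lower rank = 10 × 0.100 = 1; upper rank = 10 × 0.900 = 9.
The 1st smallest replicate is 202.0; the 9th is 215.9.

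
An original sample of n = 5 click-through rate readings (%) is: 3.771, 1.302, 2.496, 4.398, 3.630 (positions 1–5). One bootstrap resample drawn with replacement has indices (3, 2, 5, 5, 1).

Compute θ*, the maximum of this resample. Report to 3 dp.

θ* = 3.771

Resample values: 2.496, 1.302, 3.630, 3.630, 3.771.
Maximum = 3.771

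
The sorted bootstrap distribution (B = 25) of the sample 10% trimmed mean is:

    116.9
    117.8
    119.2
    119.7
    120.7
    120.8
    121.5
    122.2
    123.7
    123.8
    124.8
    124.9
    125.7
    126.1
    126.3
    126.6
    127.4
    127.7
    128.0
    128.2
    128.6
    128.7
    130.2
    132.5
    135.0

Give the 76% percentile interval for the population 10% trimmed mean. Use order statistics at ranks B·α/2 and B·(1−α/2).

(119.2, 128.7)

α = 0.24; lower rank = 25 × 0.120 = 3; upper rank = 25 × 0.880 = 22.
The 3rd smallest replicate is 119.2; the 22nd is 128.7.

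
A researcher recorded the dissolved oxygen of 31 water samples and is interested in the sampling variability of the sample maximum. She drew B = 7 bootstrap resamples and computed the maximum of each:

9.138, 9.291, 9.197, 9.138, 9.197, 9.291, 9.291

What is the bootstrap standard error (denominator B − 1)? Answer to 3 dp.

Bootstrap SE is the standard deviation of the 7 replicate maximums.
Mean of replicates: (9.138 + 9.291 + 9.197 + 9.138 + 9.197 + 9.291 + 9.291) / 7 = 64.5430 / 7 = 9.2204
Sum of squared deviations: (−0.0824)² + (+0.0706)² + (−0.0234)² + (−0.0824)² + (−0.0234)² + (+0.0706)² + (+0.0706)² = 0.0296
Variance = 0.0296 / 6 = 0.0049
SE* = √0.0049

SE* = 0.070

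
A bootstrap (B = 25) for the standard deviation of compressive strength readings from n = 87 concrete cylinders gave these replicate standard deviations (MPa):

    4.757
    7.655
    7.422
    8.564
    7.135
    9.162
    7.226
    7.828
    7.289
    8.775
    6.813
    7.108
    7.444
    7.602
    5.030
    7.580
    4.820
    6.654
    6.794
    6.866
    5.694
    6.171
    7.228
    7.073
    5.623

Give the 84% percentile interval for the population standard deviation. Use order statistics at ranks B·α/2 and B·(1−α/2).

(4.820, 8.564)

Sorted replicates: 4.757, 4.820, 5.030, 5.623, 5.694, 6.171, 6.654, 6.794, 6.813, 6.866, 7.073, 7.108, 7.135, 7.226, 7.228, 7.289, 7.422, 7.444, 7.580, 7.602, 7.655, 7.828, 8.564, 8.775, 9.162
α = 0.16; lower rank = 25 × 0.080 = 2; upper rank = 25 × 0.920 = 23.
The 2nd smallest replicate is 4.820; the 23rd is 8.564.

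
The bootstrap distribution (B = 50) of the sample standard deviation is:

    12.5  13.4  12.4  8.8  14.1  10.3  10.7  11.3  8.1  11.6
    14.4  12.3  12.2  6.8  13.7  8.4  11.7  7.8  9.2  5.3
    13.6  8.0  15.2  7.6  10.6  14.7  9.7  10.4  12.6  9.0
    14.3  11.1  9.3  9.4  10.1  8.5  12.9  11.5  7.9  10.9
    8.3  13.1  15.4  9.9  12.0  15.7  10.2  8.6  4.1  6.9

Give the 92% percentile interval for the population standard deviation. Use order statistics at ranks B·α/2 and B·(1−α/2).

Sorted replicates: 4.1, 5.3, 6.8, 6.9, 7.6, 7.8, 7.9, 8.0, 8.1, 8.3, 8.4, 8.5, 8.6, 8.8, 9.0, 9.2, 9.3, 9.4, 9.7, 9.9, 10.1, 10.2, 10.3, 10.4, 10.6, 10.7, 10.9, 11.1, 11.3, 11.5, 11.6, 11.7, 12.0, 12.2, 12.3, 12.4, 12.5, 12.6, 12.9, 13.1, 13.4, 13.6, 13.7, 14.1, 14.3, 14.4, 14.7, 15.2, 15.4, 15.7
α = 0.08; lower rank = 50 × 0.040 = 2; upper rank = 50 × 0.960 = 48.
The 2nd smallest replicate is 5.3; the 48th is 15.2.

(5.3, 15.2)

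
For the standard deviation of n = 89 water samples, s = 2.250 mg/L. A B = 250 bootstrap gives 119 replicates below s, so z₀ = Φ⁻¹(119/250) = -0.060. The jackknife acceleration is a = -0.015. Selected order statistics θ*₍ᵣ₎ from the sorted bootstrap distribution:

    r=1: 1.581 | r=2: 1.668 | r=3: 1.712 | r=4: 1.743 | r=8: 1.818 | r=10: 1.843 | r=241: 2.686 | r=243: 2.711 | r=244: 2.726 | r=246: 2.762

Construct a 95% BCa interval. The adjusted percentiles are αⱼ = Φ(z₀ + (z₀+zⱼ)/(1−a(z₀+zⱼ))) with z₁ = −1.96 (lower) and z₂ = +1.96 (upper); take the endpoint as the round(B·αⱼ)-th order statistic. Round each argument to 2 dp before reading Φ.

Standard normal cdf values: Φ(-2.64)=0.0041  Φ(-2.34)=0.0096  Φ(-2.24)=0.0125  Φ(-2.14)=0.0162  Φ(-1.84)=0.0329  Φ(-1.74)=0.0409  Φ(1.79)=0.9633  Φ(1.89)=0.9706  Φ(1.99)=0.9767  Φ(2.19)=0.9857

Lower: z₀ + z₁ = -0.060 + (-1.960) = -2.020; 1 − a(z₀+z₁) = 1 − (-0.015)(-2.020) = 0.9697; argument = -0.060 + (-2.020)/0.9697 = -2.1431 → -2.14.
α₁ = Φ(-2.14) = 0.0162; rank = round(250 × 0.0162) = 4; θ*₍4₎ = 1.743.
Upper: z₀ + z₂ = 1.900; 1 − a(z₀+z₂) = 1.0285; argument = 1.7874 → 1.79; α₂ = 0.9633; rank = 241; θ*₍241₎ = 2.686.

(1.743, 2.686)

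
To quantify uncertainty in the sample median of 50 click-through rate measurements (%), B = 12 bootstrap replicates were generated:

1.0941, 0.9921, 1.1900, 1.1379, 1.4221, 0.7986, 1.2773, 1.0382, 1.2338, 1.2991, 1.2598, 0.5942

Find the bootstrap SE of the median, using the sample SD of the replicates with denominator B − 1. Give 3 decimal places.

Bootstrap SE is the standard deviation of the 12 replicate medians.
Mean of replicates: (1.0941 + 0.9921 + 1.1900 + 1.1379 + 1.4221 + 0.7986 + 1.2773 + 1.0382 + 1.2338 + 1.2991 + 1.2598 + 0.5942) / 12 = 13.33720 / 12 = 1.11143
Sum of squared deviations: (−0.01733)² + (−0.11933)² + (+0.07857)² + (+0.02647)² + (+0.31067)² + (−0.31283)² + (+0.16587)² + (−0.07323)² + (+0.12237)² + (+0.18767)² + (+0.14837)² + (−0.51723)² = 0.58840
Variance = 0.58840 / 11 = 0.05349
SE* = √0.05349

SE* = 0.231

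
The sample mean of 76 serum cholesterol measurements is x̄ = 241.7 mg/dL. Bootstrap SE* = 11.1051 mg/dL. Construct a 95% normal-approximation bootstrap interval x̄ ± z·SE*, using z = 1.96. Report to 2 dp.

(219.93, 263.47)

Margin = 1.96 × 11.1051 = 21.766
Interval: 241.7 ± 21.766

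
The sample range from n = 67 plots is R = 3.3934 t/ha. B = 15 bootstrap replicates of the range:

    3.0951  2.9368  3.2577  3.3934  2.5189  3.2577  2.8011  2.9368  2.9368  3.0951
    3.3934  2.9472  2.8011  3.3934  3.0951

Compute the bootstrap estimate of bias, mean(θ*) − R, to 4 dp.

bias = −0.3361

mean(θ*) = (3.0951 + 2.9368 + 3.2577 + 3.3934 + 2.5189 + 3.2577 + 2.8011 + 2.9368 + 2.9368 + 3.0951 + 3.3934 + 2.9472 + 2.8011 + 3.3934 + 3.0951) / 15 = 3.05731
bias = 3.05731 − 3.3934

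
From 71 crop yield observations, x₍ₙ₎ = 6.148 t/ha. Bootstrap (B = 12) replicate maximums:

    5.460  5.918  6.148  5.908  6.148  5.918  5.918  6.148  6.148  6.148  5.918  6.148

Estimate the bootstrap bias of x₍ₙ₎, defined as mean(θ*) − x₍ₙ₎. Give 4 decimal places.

bias = −0.1540

mean(θ*) = (5.460 + 5.918 + 6.148 + 5.908 + 6.148 + 5.918 + 5.918 + 6.148 + 6.148 + 6.148 + 5.918 + 6.148) / 12 = 5.99400
bias = 5.99400 − 6.148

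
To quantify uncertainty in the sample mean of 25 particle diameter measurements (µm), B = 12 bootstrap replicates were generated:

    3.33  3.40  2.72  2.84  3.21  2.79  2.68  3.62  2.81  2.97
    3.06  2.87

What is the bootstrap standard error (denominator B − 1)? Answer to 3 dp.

SE* = 0.301

Bootstrap SE is the standard deviation of the 12 replicate means.
Mean of replicates: (3.33 + 3.40 + 2.72 + 2.84 + 3.21 + 2.79 + 2.68 + 3.62 + 2.81 + 2.97 + 3.06 + 2.87) / 12 = 36.3000 / 12 = 3.0250
Sum of squared deviations: (+0.3050)² + (+0.3750)² + (−0.3050)² + (−0.1850)² + (+0.1850)² + (−0.2350)² + (−0.3450)² + (+0.5950)² + (−0.2150)² + (−0.0550)² + (+0.0350)² + (−0.1550)² = 0.9979
Variance = 0.9979 / 11 = 0.0907
SE* = √0.0907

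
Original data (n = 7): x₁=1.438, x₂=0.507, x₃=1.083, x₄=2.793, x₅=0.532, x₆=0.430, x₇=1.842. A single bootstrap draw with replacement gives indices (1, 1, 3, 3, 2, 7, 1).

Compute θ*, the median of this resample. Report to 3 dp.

Resample values: 1.438, 1.438, 1.083, 1.083, 0.507, 1.842, 1.438.
Sorted: 0.507, 1.083, 1.083, 1.438, 1.438, 1.438, 1.842
Median = middle value = 1.438

θ* = 1.438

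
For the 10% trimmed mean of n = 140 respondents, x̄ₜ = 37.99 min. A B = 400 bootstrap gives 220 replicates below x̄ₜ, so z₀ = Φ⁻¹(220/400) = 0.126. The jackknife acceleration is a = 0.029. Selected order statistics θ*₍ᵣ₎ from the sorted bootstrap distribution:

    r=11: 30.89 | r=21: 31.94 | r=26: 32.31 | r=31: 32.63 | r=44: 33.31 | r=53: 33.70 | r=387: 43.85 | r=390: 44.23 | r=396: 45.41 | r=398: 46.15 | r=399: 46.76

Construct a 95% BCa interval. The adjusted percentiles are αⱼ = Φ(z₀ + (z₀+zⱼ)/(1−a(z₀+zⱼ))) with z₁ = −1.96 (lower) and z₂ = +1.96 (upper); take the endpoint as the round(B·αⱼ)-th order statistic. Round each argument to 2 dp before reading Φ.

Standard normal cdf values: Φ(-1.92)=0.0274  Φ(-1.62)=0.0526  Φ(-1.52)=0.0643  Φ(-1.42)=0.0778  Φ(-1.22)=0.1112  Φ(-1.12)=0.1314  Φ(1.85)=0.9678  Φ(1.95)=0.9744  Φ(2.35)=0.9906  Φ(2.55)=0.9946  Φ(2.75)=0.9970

(31.94, 45.41)

Lower: z₀ + z₁ = 0.126 + (-1.960) = -1.834; 1 − a(z₀+z₁) = 1 − (0.029)(-1.834) = 1.0532; argument = 0.126 + (-1.834)/1.0532 = -1.6154 → -1.62.
α₁ = Φ(-1.62) = 0.0526; rank = round(400 × 0.0526) = 21; θ*₍21₎ = 31.94.
Upper: z₀ + z₂ = 2.086; 1 − a(z₀+z₂) = 0.9395; argument = 2.3463 → 2.35; α₂ = 0.9906; rank = 396; θ*₍396₎ = 45.41.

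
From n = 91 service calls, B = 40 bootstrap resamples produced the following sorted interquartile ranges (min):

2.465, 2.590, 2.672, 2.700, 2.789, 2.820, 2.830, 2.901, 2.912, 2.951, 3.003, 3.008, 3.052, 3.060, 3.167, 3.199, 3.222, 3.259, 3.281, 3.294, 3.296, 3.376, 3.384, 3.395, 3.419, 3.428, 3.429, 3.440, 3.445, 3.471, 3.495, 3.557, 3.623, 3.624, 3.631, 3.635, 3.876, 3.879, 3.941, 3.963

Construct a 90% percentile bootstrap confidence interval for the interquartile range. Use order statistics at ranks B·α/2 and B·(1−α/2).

α = 0.10; lower rank = 40 × 0.050 = 2; upper rank = 40 × 0.950 = 38.
The 2nd smallest replicate is 2.590; the 38th is 3.879.

(2.590, 3.879)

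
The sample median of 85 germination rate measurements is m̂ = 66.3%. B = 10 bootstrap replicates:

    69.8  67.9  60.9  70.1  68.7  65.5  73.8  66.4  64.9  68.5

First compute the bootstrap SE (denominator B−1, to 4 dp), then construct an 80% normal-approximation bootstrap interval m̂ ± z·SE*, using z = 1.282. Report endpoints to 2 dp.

Mean of replicates = 67.6500; sum of squared deviations = 109.6450; SE* = √(109.6450/9) = 3.4904
Margin = 1.282 × 3.4904 = 4.475
Interval: 66.3 ± 4.475

(61.83, 70.77)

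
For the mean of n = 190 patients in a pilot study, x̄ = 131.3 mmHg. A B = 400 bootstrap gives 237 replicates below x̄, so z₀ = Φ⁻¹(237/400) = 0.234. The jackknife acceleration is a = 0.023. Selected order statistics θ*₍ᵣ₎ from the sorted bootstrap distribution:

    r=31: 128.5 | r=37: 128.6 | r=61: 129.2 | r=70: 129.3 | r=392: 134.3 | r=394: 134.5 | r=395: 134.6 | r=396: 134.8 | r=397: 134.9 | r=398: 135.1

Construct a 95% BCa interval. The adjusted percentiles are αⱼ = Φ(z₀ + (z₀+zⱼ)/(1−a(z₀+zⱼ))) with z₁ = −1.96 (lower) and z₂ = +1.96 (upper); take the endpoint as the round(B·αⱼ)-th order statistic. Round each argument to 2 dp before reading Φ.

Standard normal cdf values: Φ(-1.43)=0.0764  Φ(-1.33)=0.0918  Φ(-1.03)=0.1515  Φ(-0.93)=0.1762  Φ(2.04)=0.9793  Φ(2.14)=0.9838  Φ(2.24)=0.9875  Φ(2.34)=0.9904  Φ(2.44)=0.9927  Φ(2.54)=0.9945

Lower: z₀ + z₁ = 0.234 + (-1.960) = -1.726; 1 − a(z₀+z₁) = 1 − (0.023)(-1.726) = 1.0397; argument = 0.234 + (-1.726)/1.0397 = -1.4261 → -1.43.
α₁ = Φ(-1.43) = 0.0764; rank = round(400 × 0.0764) = 31; θ*₍31₎ = 128.5.
Upper: z₀ + z₂ = 2.194; 1 − a(z₀+z₂) = 0.9495; argument = 2.5446 → 2.54; α₂ = 0.9945; rank = 398; θ*₍398₎ = 135.1.

(128.5, 135.1)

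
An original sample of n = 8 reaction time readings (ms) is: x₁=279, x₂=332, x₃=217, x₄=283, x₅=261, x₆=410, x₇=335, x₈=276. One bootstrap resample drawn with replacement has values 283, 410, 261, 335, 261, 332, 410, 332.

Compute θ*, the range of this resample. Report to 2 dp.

Range = 410 − 261 = 149.00

θ* = 149.00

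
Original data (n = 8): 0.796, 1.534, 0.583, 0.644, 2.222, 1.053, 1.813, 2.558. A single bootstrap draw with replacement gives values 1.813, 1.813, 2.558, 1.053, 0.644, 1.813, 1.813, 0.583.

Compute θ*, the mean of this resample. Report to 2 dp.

Mean = (1.813 + 1.813 + 2.558 + 1.053 + 0.644 + 1.813 + 1.813 + 0.583) / 8 = 12.0900 / 8 = 1.51

θ* = 1.51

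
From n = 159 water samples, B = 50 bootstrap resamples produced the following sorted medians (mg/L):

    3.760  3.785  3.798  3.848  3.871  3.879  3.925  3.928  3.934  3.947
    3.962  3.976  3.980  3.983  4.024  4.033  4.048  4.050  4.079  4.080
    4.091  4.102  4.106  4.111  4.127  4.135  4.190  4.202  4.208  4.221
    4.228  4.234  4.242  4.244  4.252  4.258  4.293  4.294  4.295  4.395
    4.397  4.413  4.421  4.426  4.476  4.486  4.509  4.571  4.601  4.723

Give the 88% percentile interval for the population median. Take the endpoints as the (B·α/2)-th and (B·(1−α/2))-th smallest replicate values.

α = 0.12; lower rank = 50 × 0.060 = 3; upper rank = 50 × 0.940 = 47.
The 3rd smallest replicate is 3.798; the 47th is 4.509.

(3.798, 4.509)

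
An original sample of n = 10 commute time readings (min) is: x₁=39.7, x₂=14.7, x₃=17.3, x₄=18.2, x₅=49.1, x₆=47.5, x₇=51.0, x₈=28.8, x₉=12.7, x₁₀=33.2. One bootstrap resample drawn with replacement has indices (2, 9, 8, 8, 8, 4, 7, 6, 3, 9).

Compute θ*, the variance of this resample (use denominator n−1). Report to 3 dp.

Resample values: 14.7, 12.7, 28.8, 28.8, 28.8, 18.2, 51.0, 47.5, 17.3, 12.7.
Mean = 26.0500; sum of squared deviations = 1728.7450
s² = 1728.7450 / 9 = 192.0828

θ* = 192.083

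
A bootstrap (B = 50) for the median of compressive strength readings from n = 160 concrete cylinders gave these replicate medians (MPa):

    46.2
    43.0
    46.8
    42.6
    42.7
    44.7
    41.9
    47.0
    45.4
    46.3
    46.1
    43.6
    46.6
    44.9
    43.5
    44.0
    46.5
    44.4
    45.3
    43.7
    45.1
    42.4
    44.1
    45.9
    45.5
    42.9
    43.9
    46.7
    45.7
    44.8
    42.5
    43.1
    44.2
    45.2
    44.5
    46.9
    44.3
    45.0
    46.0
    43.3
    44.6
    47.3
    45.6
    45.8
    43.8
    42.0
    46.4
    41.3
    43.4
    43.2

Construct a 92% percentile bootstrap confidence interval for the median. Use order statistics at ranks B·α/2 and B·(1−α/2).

(41.9, 46.9)

Sorted replicates: 41.3, 41.9, 42.0, 42.4, 42.5, 42.6, 42.7, 42.9, 43.0, 43.1, 43.2, 43.3, 43.4, 43.5, 43.6, 43.7, 43.8, 43.9, 44.0, 44.1, 44.2, 44.3, 44.4, 44.5, 44.6, 44.7, 44.8, 44.9, 45.0, 45.1, 45.2, 45.3, 45.4, 45.5, 45.6, 45.7, 45.8, 45.9, 46.0, 46.1, 46.2, 46.3, 46.4, 46.5, 46.6, 46.7, 46.8, 46.9, 47.0, 47.3
α = 0.08; lower rank = 50 × 0.040 = 2; upper rank = 50 × 0.960 = 48.
The 2nd smallest replicate is 41.9; the 48th is 46.9.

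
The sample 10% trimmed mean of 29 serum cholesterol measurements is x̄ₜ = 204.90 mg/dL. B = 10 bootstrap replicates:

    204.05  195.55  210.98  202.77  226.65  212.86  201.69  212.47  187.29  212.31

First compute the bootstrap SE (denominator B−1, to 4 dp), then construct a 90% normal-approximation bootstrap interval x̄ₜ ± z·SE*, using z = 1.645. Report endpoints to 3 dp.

Mean of replicates = 206.6620; sum of squared deviations = 1067.6552; SE* = √(1067.6552/9) = 10.8917
Margin = 1.645 × 10.8917 = 17.9168
Interval: 204.90 ± 17.9168

(186.983, 222.817)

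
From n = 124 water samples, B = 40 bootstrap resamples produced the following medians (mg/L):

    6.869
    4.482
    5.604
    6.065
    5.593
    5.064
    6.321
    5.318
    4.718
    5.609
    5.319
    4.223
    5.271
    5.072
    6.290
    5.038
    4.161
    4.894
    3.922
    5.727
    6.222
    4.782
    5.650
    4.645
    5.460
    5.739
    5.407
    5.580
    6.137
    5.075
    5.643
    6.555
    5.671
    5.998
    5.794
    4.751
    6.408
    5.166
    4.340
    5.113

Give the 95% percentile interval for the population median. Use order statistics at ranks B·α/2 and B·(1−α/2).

(3.922, 6.555)

Sorted replicates: 3.922, 4.161, 4.223, 4.340, 4.482, 4.645, 4.718, 4.751, 4.782, 4.894, 5.038, 5.064, 5.072, 5.075, 5.113, 5.166, 5.271, 5.318, 5.319, 5.407, 5.460, 5.580, 5.593, 5.604, 5.609, 5.643, 5.650, 5.671, 5.727, 5.739, 5.794, 5.998, 6.065, 6.137, 6.222, 6.290, 6.321, 6.408, 6.555, 6.869
α = 0.05; lower rank = 40 × 0.025 = 1; upper rank = 40 × 0.975 = 39.
The 1st smallest replicate is 3.922; the 39th is 6.555.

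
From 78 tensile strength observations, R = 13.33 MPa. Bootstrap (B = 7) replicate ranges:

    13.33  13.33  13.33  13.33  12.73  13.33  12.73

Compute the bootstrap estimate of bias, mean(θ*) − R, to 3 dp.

mean(θ*) = (13.33 + 13.33 + 13.33 + 13.33 + 12.73 + 13.33 + 12.73) / 7 = 13.1586
bias = 13.1586 − 13.33

bias = −0.171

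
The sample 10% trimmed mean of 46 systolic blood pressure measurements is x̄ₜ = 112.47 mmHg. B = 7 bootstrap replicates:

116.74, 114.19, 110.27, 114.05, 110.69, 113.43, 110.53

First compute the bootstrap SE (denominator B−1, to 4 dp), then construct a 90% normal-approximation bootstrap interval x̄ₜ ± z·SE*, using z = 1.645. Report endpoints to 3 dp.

Mean of replicates = 112.8429; sum of squared deviations = 35.4081; SE* = √(35.4081/6) = 2.4293
Margin = 1.645 × 2.4293 = 3.9962
Interval: 112.47 ± 3.9962

(108.474, 116.466)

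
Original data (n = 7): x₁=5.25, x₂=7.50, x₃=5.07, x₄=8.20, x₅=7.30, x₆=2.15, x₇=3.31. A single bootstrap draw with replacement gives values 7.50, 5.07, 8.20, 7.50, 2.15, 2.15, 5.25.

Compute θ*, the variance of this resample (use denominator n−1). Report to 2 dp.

θ* = 6.32

Mean = 5.4029; sum of squared deviations = 37.9163
s² = 37.9163 / 6 = 6.3194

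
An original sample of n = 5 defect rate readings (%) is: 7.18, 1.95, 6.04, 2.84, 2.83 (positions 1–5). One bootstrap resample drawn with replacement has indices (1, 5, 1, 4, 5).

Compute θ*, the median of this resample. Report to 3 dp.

θ* = 2.840

Resample values: 7.18, 2.83, 7.18, 2.84, 2.83.
Sorted: 2.83, 2.83, 2.84, 7.18, 7.18
Median = middle value = 2.840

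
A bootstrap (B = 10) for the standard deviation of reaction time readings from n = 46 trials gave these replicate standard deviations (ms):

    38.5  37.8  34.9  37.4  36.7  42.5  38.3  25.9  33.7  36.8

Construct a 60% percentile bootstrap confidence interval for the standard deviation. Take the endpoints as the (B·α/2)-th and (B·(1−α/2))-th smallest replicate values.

Sorted replicates: 25.9, 33.7, 34.9, 36.7, 36.8, 37.4, 37.8, 38.3, 38.5, 42.5
α = 0.40; lower rank = 10 × 0.200 = 2; upper rank = 10 × 0.800 = 8.
The 2nd smallest replicate is 33.7; the 8th is 38.3.

(33.7, 38.3)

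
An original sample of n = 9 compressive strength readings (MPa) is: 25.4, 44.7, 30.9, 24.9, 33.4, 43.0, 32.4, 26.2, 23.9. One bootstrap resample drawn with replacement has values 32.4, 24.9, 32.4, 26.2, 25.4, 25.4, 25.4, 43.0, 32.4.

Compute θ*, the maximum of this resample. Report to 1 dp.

Maximum = 43.0

θ* = 43.0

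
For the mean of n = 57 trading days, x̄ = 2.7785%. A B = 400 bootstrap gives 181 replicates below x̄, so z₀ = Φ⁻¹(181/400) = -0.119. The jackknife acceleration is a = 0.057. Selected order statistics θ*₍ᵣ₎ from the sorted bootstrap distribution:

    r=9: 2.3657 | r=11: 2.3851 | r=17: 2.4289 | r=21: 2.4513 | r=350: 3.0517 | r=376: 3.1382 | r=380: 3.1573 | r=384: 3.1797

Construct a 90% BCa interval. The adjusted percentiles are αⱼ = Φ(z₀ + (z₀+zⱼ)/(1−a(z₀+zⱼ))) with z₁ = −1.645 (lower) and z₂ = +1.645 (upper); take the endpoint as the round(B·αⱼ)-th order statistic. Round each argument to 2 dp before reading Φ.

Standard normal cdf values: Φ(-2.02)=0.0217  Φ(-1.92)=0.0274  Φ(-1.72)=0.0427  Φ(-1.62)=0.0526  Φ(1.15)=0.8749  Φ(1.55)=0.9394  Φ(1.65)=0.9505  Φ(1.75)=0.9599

(2.4289, 3.1382)

Lower: z₀ + z₁ = -0.119 + (-1.645) = -1.764; 1 − a(z₀+z₁) = 1 − (0.057)(-1.764) = 1.1005; argument = -0.119 + (-1.764)/1.1005 = -1.7218 → -1.72.
α₁ = Φ(-1.72) = 0.0427; rank = round(400 × 0.0427) = 17; θ*₍17₎ = 2.4289.
Upper: z₀ + z₂ = 1.526; 1 − a(z₀+z₂) = 0.9130; argument = 1.5524 → 1.55; α₂ = 0.9394; rank = 376; θ*₍376₎ = 3.1382.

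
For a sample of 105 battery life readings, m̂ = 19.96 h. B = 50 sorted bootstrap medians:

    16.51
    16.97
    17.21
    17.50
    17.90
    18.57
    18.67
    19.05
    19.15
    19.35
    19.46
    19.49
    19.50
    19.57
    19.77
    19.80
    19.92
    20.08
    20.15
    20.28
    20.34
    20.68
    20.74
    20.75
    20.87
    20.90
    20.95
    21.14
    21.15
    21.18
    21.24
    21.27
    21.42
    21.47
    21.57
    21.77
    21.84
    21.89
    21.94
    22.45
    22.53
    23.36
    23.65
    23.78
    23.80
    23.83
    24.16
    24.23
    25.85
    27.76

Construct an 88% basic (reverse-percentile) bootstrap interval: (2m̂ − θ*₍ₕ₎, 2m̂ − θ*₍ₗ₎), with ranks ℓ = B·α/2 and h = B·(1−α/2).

(15.76, 22.71)

Percentile endpoints at ranks 3 and 47: θ*₍3₎ = 17.21, θ*₍47₎ = 24.16.
Basic interval reflects these around m̂:
  lower = 2 × 19.96 − 24.16 = 15.76
  upper = 2 × 19.96 − 17.21 = 22.71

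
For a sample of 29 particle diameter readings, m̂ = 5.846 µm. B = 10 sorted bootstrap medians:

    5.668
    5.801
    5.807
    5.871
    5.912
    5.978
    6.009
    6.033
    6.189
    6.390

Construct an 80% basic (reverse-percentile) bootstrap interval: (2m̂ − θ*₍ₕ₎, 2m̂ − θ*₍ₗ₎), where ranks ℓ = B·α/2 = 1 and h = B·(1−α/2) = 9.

(5.503, 6.024)

Percentile endpoints at ranks 1 and 9: θ*₍1₎ = 5.668, θ*₍9₎ = 6.189.
Basic interval reflects these around m̂:
  lower = 2 × 5.846 − 6.189 = 5.503
  upper = 2 × 5.846 − 5.668 = 6.024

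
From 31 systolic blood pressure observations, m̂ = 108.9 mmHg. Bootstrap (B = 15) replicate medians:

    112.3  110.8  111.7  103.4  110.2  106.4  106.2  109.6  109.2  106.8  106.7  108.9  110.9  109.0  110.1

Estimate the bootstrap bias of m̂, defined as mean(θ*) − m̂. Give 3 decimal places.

mean(θ*) = (112.3 + 110.8 + 111.7 + 103.4 + 110.2 + 106.4 + 106.2 + 109.6 + 109.2 + 106.8 + 106.7 + 108.9 + 110.9 + 109.0 + 110.1) / 15 = 108.8133
bias = 108.8133 − 108.9

bias = −0.087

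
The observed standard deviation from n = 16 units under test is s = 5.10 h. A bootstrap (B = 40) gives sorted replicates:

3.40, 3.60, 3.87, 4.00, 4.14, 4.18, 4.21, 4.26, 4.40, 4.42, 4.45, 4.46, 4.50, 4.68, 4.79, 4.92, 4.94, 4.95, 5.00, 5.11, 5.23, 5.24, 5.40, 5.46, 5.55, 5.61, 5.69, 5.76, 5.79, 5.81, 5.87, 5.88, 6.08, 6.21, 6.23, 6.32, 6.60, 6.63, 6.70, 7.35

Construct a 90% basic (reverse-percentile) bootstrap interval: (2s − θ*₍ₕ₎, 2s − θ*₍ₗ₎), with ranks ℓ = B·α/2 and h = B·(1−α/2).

(3.57, 6.60)

Percentile endpoints at ranks 2 and 38: θ*₍2₎ = 3.60, θ*₍38₎ = 6.63.
Basic interval reflects these around s:
  lower = 2 × 5.10 − 6.63 = 3.57
  upper = 2 × 5.10 − 3.60 = 6.60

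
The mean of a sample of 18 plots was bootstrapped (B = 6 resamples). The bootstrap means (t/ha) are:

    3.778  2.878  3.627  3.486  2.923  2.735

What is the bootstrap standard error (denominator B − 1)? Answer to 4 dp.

SE* = 0.4441

Bootstrap SE is the standard deviation of the 6 replicate means.
Mean of replicates: (3.778 + 2.878 + 3.627 + 3.486 + 2.923 + 2.735) / 6 = 19.42700 / 6 = 3.23783
Sum of squared deviations: (+0.54017)² + (−0.35983)² + (+0.38917)² + (+0.24817)² + (−0.31483)² + (−0.50283)² = 0.98626
Variance = 0.98626 / 5 = 0.19725
SE* = √0.19725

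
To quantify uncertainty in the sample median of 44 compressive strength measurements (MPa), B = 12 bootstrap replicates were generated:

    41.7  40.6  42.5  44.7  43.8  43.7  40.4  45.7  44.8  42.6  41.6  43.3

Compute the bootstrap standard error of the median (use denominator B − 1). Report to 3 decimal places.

Bootstrap SE is the standard deviation of the 12 replicate medians.
Mean of replicates: (41.7 + 40.6 + 42.5 + 44.7 + 43.8 + 43.7 + 40.4 + 45.7 + 44.8 + 42.6 + 41.6 + 43.3) / 12 = 515.4000 / 12 = 42.9500
Sum of squared deviations: (−1.2500)² + (−2.3500)² + (−0.4500)² + (+1.7500)² + (+0.8500)² + (+0.7500)² + (−2.5500)² + (+2.7500)² + (+1.8500)² + (−0.3500)² + (−1.3500)² + (+0.3500)² = 31.1900
Variance = 31.1900 / 11 = 2.8355
SE* = √2.8355

SE* = 1.684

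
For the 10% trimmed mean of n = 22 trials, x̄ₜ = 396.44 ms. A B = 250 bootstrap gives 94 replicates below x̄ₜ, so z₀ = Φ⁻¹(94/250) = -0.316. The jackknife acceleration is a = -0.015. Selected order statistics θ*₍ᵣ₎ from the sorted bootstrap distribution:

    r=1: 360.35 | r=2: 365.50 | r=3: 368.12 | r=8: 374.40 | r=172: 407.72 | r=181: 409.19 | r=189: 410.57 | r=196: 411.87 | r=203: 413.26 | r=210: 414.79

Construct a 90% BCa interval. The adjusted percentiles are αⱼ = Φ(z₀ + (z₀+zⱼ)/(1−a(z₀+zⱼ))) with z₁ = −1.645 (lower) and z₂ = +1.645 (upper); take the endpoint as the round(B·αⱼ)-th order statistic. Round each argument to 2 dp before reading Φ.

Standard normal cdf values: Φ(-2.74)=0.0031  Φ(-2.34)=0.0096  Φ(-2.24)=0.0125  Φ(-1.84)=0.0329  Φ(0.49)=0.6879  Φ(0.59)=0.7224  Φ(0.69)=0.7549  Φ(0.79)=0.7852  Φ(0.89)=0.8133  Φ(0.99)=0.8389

(365.50, 414.79)

Lower: z₀ + z₁ = -0.316 + (-1.645) = -1.961; 1 − a(z₀+z₁) = 1 − (-0.015)(-1.961) = 0.9706; argument = -0.316 + (-1.961)/0.9706 = -2.3364 → -2.34.
α₁ = Φ(-2.34) = 0.0096; rank = round(250 × 0.0096) = 2; θ*₍2₎ = 365.50.
Upper: z₀ + z₂ = 1.329; 1 − a(z₀+z₂) = 1.0199; argument = 0.9870 → 0.99; α₂ = 0.8389; rank = 210; θ*₍210₎ = 414.79.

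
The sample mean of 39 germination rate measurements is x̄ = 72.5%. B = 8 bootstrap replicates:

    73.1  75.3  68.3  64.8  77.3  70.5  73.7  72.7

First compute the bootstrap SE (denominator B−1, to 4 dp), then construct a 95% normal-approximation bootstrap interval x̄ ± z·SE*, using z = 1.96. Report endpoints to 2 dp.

(64.68, 80.32)

Mean of replicates = 71.9625; sum of squared deviations = 111.3388; SE* = √(111.3388/7) = 3.9882
Margin = 1.96 × 3.9882 = 7.817
Interval: 72.5 ± 7.817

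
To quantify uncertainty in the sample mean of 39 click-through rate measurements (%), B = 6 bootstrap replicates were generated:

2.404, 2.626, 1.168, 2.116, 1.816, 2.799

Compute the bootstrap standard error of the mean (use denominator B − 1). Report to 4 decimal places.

Bootstrap SE is the standard deviation of the 6 replicate means.
Mean of replicates: (2.404 + 2.626 + 1.168 + 2.116 + 1.816 + 2.799) / 6 = 12.92900 / 6 = 2.15483
Sum of squared deviations: (+0.24917)² + (+0.47117)² + (−0.98683)² + (−0.03883)² + (−0.33883)² + (+0.64417)² = 1.78919
Variance = 1.78919 / 5 = 0.35784
SE* = √0.35784

SE* = 0.5982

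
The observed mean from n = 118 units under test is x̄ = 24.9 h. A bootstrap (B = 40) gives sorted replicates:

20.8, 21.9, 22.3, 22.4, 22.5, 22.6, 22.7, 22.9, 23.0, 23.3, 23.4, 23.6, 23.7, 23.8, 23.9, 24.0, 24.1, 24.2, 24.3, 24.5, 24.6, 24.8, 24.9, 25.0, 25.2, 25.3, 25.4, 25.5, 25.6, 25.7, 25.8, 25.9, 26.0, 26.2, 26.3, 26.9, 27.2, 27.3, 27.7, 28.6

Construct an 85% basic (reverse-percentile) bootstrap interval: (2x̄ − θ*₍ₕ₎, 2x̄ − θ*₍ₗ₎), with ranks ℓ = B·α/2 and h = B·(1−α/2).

(22.6, 27.5)

Percentile endpoints at ranks 3 and 37: θ*₍3₎ = 22.3, θ*₍37₎ = 27.2.
Basic interval reflects these around x̄:
  lower = 2 × 24.9 − 27.2 = 22.6
  upper = 2 × 24.9 − 22.3 = 27.5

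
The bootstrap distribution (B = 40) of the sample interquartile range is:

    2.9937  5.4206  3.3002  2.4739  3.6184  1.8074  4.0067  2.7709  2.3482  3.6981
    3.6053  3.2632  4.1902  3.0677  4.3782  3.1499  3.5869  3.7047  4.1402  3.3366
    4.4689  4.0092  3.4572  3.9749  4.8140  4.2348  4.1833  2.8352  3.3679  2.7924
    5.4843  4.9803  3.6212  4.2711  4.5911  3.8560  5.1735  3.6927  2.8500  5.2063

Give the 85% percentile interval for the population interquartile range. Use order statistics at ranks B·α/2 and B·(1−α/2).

(2.4739, 5.1735)

Sorted replicates: 1.8074, 2.3482, 2.4739, 2.7709, 2.7924, 2.8352, 2.8500, 2.9937, 3.0677, 3.1499, 3.2632, 3.3002, 3.3366, 3.3679, 3.4572, 3.5869, 3.6053, 3.6184, 3.6212, 3.6927, 3.6981, 3.7047, 3.8560, 3.9749, 4.0067, 4.0092, 4.1402, 4.1833, 4.1902, 4.2348, 4.2711, 4.3782, 4.4689, 4.5911, 4.8140, 4.9803, 5.1735, 5.2063, 5.4206, 5.4843
α = 0.15; lower rank = 40 × 0.075 = 3; upper rank = 40 × 0.925 = 37.
The 3rd smallest replicate is 2.4739; the 37th is 5.1735.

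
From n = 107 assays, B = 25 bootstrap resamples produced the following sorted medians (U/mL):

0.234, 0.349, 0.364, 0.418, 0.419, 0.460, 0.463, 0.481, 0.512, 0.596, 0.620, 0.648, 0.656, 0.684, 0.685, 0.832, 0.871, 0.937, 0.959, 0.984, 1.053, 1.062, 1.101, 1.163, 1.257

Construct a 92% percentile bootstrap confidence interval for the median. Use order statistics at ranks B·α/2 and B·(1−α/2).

(0.234, 1.163)

α = 0.08; lower rank = 25 × 0.040 = 1; upper rank = 25 × 0.960 = 24.
The 1st smallest replicate is 0.234; the 24th is 1.163.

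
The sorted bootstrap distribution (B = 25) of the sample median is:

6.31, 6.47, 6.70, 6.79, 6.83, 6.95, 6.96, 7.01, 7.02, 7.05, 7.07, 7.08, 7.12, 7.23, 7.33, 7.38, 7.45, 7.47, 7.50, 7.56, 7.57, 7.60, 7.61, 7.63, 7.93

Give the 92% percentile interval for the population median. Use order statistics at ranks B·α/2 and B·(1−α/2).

(6.31, 7.63)

α = 0.08; lower rank = 25 × 0.040 = 1; upper rank = 25 × 0.960 = 24.
The 1st smallest replicate is 6.31; the 24th is 7.63.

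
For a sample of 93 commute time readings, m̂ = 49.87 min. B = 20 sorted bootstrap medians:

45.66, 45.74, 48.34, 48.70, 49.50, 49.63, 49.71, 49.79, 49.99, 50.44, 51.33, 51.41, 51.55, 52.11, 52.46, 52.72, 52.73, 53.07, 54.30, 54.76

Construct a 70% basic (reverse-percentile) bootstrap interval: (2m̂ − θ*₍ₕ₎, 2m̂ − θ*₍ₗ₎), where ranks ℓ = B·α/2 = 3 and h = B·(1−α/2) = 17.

Percentile endpoints at ranks 3 and 17: θ*₍3₎ = 48.34, θ*₍17₎ = 52.73.
Basic interval reflects these around m̂:
  lower = 2 × 49.87 − 52.73 = 47.01
  upper = 2 × 49.87 − 48.34 = 51.40

(47.01, 51.40)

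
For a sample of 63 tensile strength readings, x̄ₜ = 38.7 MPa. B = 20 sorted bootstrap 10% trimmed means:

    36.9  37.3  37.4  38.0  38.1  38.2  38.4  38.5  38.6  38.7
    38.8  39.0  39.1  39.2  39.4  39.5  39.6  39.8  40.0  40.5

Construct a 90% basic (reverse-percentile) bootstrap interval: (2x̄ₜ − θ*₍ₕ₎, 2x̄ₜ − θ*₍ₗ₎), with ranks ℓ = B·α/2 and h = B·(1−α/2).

(37.4, 40.5)

Percentile endpoints at ranks 1 and 19: θ*₍1₎ = 36.9, θ*₍19₎ = 40.0.
Basic interval reflects these around x̄ₜ:
  lower = 2 × 38.7 − 40.0 = 37.4
  upper = 2 × 38.7 − 36.9 = 40.5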